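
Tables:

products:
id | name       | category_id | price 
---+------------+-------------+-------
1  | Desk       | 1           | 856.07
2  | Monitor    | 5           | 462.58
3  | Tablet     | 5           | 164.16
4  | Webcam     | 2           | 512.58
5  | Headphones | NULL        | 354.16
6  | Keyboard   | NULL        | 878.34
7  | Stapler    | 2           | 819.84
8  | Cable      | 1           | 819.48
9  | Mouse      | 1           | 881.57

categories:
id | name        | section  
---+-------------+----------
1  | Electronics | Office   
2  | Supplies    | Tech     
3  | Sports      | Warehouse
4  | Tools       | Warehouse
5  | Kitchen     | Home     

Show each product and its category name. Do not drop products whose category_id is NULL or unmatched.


LEFT JOIN keeps every row from products (the left table); where category_id has no match in categories, the category columns become NULL. Walk through each product:
  - product 1 (Desk): category_id=1 -> matches Electronics
  - product 2 (Monitor): category_id=5 -> matches Kitchen
  - product 3 (Tablet): category_id=5 -> matches Kitchen
  - product 4 (Webcam): category_id=2 -> matches Supplies
  - product 5 (Headphones): category_id=NULL, no match -> kept with NULL
  - product 6 (Keyboard): category_id=NULL, no match -> kept with NULL
  - product 7 (Stapler): category_id=2 -> matches Supplies
  - product 8 (Cable): category_id=1 -> matches Electronics
  - product 9 (Mouse): category_id=1 -> matches Electronics
All 9 rows appear; 2 have NULL category.

SQL:
SELECT a.name, b.name AS category
FROM products a
LEFT JOIN categories b ON a.category_id = b.id

Result:
name       | category   
-----------+------------
Desk       | Electronics
Monitor    | Kitchen    
Tablet     | Kitchen    
Webcam     | Supplies   
Headphones | NULL       
Keyboard   | NULL       
Stapler    | Supplies   
Cable      | Electronics
Mouse      | Electronics


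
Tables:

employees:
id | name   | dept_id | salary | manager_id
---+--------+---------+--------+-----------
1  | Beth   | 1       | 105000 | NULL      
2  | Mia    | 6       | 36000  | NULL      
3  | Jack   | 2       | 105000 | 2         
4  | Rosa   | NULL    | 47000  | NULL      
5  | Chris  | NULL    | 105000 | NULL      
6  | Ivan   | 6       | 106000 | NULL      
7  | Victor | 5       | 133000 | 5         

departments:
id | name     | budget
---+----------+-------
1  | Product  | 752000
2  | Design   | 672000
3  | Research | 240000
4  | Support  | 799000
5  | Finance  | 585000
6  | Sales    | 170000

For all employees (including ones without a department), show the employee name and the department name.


LEFT JOIN keeps every row from employees (the left table); where dept_id has no match in departments, the department columns become NULL. Walk through each employee:
  - employee 1 (Beth): dept_id=1 -> matches Product
  - employee 2 (Mia): dept_id=6 -> matches Sales
  - employee 3 (Jack): dept_id=2 -> matches Design
  - employee 4 (Rosa): dept_id=NULL, no match -> kept with NULL
  - employee 5 (Chris): dept_id=NULL, no match -> kept with NULL
  - employee 6 (Ivan): dept_id=6 -> matches Sales
  - employee 7 (Victor): dept_id=5 -> matches Finance
All 7 rows appear; 2 have NULL department.

SQL:
SELECT a.name, b.name AS department
FROM employees a
LEFT JOIN departments b ON a.dept_id = b.id

Result:
name   | department
-------+-----------
Beth   | Product   
Mia    | Sales     
Jack   | Design    
Rosa   | NULL      
Chris  | NULL      
Ivan   | Sales     
Victor | Finance   


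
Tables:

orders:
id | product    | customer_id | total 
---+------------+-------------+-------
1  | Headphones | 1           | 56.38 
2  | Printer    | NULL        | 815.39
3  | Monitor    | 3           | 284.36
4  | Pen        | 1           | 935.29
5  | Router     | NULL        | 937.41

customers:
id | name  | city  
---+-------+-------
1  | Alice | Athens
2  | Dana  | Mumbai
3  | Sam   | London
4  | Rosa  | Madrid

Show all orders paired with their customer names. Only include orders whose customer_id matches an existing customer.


INNER JOIN keeps only orders rows whose customer_id matches an id in customers. Walk through each order:
  - order 1 (Headphones): customer_id=1 -> matches Alice
  - order 2 (Printer): customer_id=NULL, no match -> dropped
  - order 3 (Monitor): customer_id=3 -> matches Sam
  - order 4 (Pen): customer_id=1 -> matches Alice
  - order 5 (Router): customer_id=NULL, no match -> dropped
So 2 of 5 rows are dropped.

SQL:
SELECT a.product, b.name AS customer
FROM orders a
INNER JOIN customers b ON a.customer_id = b.id

Result:
product    | customer
-----------+---------
Headphones | Alice   
Monitor    | Sam     
Pen        | Alice   


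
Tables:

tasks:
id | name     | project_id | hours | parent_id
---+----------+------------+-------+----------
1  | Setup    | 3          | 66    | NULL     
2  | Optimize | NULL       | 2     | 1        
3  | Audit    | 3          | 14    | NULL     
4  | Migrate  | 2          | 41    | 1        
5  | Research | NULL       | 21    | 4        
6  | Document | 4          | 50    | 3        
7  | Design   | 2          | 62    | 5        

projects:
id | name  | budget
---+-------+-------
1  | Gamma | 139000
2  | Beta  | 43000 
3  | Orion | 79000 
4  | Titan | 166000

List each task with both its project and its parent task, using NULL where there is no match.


Two LEFT JOINs from the same base table tasks: one to projects via project_id, one to tasks itself via parent_id. Both are LEFT so every task is preserved.
Match against projects:
  - task 1 (Setup): project_id=3 -> matches Orion
  - task 2 (Optimize): project_id=NULL, no match -> kept with NULL
  - task 3 (Audit): project_id=3 -> matches Orion
  - task 4 (Migrate): project_id=2 -> matches Beta
  - task 5 (Research): project_id=NULL, no match -> kept with NULL
  - task 6 (Document): project_id=4 -> matches Titan
  - task 7 (Design): project_id=2 -> matches Beta
Match against tasks (self):
  - task 1 (Setup): parent_id=NULL -> NULL
  - task 2 (Optimize): parent_id=1 -> Setup
  - task 3 (Audit): parent_id=NULL -> NULL
  - task 4 (Migrate): parent_id=1 -> Setup
  - task 5 (Research): parent_id=4 -> Migrate
  - task 6 (Document): parent_id=3 -> Audit
  - task 7 (Design): parent_id=5 -> Research

SQL:
SELECT a.name, b.name AS project, c.name AS parent
FROM tasks a
LEFT JOIN projects b ON a.project_id = b.id
LEFT JOIN tasks c ON a.parent_id = c.id

Result:
name     | project | parent  
---------+---------+---------
Setup    | Orion   | NULL    
Optimize | NULL    | Setup   
Audit    | Orion   | NULL    
Migrate  | Beta    | Setup   
Research | NULL    | Migrate 
Document | Titan   | Audit   
Design   | Beta    | Research


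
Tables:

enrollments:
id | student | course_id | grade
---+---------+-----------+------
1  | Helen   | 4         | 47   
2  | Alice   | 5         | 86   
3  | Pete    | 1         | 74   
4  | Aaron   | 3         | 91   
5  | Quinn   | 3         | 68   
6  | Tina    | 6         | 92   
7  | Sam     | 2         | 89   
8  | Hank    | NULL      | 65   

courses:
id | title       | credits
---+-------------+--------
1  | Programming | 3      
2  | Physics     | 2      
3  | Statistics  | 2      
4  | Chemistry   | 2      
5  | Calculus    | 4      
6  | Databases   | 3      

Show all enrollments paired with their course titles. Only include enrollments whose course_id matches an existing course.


INNER JOIN keeps only enrollments rows whose course_id matches an id in courses. Walk through each enrollment:
  - enrollment 1 (Helen): course_id=4 -> matches Chemistry
  - enrollment 2 (Alice): course_id=5 -> matches Calculus
  - enrollment 3 (Pete): course_id=1 -> matches Programming
  - enrollment 4 (Aaron): course_id=3 -> matches Statistics
  - enrollment 5 (Quinn): course_id=3 -> matches Statistics
  - enrollment 6 (Tina): course_id=6 -> matches Databases
  - enrollment 7 (Sam): course_id=2 -> matches Physics
  - enrollment 8 (Hank): course_id=NULL, no match -> dropped
So 1 of 8 rows is dropped.

SQL:
SELECT a.student, b.title AS course
FROM enrollments a
INNER JOIN courses b ON a.course_id = b.id

Result:
student | course     
--------+------------
Helen   | Chemistry  
Alice   | Calculus   
Pete    | Programming
Aaron   | Statistics 
Quinn   | Statistics 
Tina    | Databases  
Sam     | Physics    


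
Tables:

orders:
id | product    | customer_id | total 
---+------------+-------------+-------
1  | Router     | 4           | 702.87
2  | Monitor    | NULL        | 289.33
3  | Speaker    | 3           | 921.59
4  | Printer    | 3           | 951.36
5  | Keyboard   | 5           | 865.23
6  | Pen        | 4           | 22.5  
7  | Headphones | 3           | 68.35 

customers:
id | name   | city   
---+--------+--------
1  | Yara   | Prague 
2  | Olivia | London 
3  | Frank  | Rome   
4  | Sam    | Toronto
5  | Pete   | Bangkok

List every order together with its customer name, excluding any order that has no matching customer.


INNER JOIN keeps only orders rows whose customer_id matches an id in customers. Walk through each order:
  - order 1 (Router): customer_id=4 -> matches Sam
  - order 2 (Monitor): customer_id=NULL, no match -> dropped
  - order 3 (Speaker): customer_id=3 -> matches Frank
  - order 4 (Printer): customer_id=3 -> matches Frank
  - order 5 (Keyboard): customer_id=5 -> matches Pete
  - order 6 (Pen): customer_id=4 -> matches Sam
  - order 7 (Headphones): customer_id=3 -> matches Frank
So 1 of 7 rows is dropped.

SQL:
SELECT a.product, b.name AS customer
FROM orders a
INNER JOIN customers b ON a.customer_id = b.id

Result:
product    | customer
-----------+---------
Router     | Sam     
Speaker    | Frank   
Printer    | Frank   
Keyboard   | Pete    
Pen        | Sam     
Headphones | Frank   


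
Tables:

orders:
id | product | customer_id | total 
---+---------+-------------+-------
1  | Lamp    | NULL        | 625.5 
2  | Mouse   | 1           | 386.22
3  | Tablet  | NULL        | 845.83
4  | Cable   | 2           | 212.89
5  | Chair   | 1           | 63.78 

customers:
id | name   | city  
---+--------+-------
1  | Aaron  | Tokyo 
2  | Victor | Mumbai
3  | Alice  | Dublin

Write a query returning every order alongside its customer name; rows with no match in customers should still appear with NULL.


LEFT JOIN keeps every row from orders (the left table); where customer_id has no match in customers, the customer columns become NULL. Walk through each order:
  - order 1 (Lamp): customer_id=NULL, no match -> kept with NULL
  - order 2 (Mouse): customer_id=1 -> matches Aaron
  - order 3 (Tablet): customer_id=NULL, no match -> kept with NULL
  - order 4 (Cable): customer_id=2 -> matches Victor
  - order 5 (Chair): customer_id=1 -> matches Aaron
All 5 rows appear; 2 have NULL customer.

SQL:
SELECT a.product, b.name AS customer
FROM orders a
LEFT JOIN customers b ON a.customer_id = b.id

Result:
product | customer
--------+---------
Lamp    | NULL    
Mouse   | Aaron   
Tablet  | NULL    
Cable   | Victor  
Chair   | Aaron   


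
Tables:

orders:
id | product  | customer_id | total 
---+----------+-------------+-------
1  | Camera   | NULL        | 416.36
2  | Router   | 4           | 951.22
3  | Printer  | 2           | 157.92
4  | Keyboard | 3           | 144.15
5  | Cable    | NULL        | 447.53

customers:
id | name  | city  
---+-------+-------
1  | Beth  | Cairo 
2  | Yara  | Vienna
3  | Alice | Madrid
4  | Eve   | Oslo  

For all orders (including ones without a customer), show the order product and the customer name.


LEFT JOIN keeps every row from orders (the left table); where customer_id has no match in customers, the customer columns become NULL. Walk through each order:
  - order 1 (Camera): customer_id=NULL, no match -> kept with NULL
  - order 2 (Router): customer_id=4 -> matches Eve
  - order 3 (Printer): customer_id=2 -> matches Yara
  - order 4 (Keyboard): customer_id=3 -> matches Alice
  - order 5 (Cable): customer_id=NULL, no match -> kept with NULL
All 5 rows appear; 2 have NULL customer.

SQL:
SELECT a.product, b.name AS customer
FROM orders a
LEFT JOIN customers b ON a.customer_id = b.id

Result:
product  | customer
---------+---------
Camera   | NULL    
Router   | Eve     
Printer  | Yara    
Keyboard | Alice   
Cable    | NULL    


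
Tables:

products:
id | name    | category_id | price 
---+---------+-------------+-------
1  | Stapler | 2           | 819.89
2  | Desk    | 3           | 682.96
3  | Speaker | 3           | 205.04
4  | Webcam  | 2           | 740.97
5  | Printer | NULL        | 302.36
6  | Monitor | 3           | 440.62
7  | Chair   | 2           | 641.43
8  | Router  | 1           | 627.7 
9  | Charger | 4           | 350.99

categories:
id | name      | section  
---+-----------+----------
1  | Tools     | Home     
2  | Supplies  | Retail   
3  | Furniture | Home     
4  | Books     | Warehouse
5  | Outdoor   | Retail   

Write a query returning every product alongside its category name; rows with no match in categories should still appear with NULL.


LEFT JOIN keeps every row from products (the left table); where category_id has no match in categories, the category columns become NULL. Walk through each product:
  - product 1 (Stapler): category_id=2 -> matches Supplies
  - product 2 (Desk): category_id=3 -> matches Furniture
  - product 3 (Speaker): category_id=3 -> matches Furniture
  - product 4 (Webcam): category_id=2 -> matches Supplies
  - product 5 (Printer): category_id=NULL, no match -> kept with NULL
  - product 6 (Monitor): category_id=3 -> matches Furniture
  - product 7 (Chair): category_id=2 -> matches Supplies
  - product 8 (Router): category_id=1 -> matches Tools
  - product 9 (Charger): category_id=4 -> matches Books
All 9 rows appear; 1 has NULL category.

SQL:
SELECT a.name, b.name AS category
FROM products a
LEFT JOIN categories b ON a.category_id = b.id

Result:
name    | category 
--------+----------
Stapler | Supplies 
Desk    | Furniture
Speaker | Furniture
Webcam  | Supplies 
Printer | NULL     
Monitor | Furniture
Chair   | Supplies 
Router  | Tools    
Charger | Books    


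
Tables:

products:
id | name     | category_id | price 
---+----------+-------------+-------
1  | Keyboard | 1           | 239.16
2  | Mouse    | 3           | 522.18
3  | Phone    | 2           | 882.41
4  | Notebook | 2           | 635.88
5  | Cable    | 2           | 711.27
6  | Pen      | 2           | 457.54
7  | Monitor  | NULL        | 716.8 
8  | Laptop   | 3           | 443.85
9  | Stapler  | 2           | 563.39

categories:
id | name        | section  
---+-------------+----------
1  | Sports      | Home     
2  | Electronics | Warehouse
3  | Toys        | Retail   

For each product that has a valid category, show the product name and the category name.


INNER JOIN keeps only products rows whose category_id matches an id in categories. Walk through each product:
  - product 1 (Keyboard): category_id=1 -> matches Sports
  - product 2 (Mouse): category_id=3 -> matches Toys
  - product 3 (Phone): category_id=2 -> matches Electronics
  - product 4 (Notebook): category_id=2 -> matches Electronics
  - product 5 (Cable): category_id=2 -> matches Electronics
  - product 6 (Pen): category_id=2 -> matches Electronics
  - product 7 (Monitor): category_id=NULL, no match -> dropped
  - product 8 (Laptop): category_id=3 -> matches Toys
  - product 9 (Stapler): category_id=2 -> matches Electronics
So 1 of 9 rows is dropped.

SQL:
SELECT a.name, b.name AS category
FROM products a
INNER JOIN categories b ON a.category_id = b.id

Result:
name     | category   
---------+------------
Keyboard | Sports     
Mouse    | Toys       
Phone    | Electronics
Notebook | Electronics
Cable    | Electronics
Pen      | Electronics
Laptop   | Toys       
Stapler  | Electronics


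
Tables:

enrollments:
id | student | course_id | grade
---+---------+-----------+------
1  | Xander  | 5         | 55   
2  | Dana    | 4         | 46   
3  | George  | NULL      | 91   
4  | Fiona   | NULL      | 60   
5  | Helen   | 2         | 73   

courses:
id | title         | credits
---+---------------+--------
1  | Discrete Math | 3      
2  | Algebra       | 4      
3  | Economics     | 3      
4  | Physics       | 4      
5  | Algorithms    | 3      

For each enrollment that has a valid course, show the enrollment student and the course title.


INNER JOIN keeps only enrollments rows whose course_id matches an id in courses. Walk through each enrollment:
  - enrollment 1 (Xander): course_id=5 -> matches Algorithms
  - enrollment 2 (Dana): course_id=4 -> matches Physics
  - enrollment 3 (George): course_id=NULL, no match -> dropped
  - enrollment 4 (Fiona): course_id=NULL, no match -> dropped
  - enrollment 5 (Helen): course_id=2 -> matches Algebra
So 2 of 5 rows are dropped.

SQL:
SELECT a.student, b.title AS course
FROM enrollments a
INNER JOIN courses b ON a.course_id = b.id

Result:
student | course    
--------+-----------
Xander  | Algorithms
Dana    | Physics   
Helen   | Algebra   


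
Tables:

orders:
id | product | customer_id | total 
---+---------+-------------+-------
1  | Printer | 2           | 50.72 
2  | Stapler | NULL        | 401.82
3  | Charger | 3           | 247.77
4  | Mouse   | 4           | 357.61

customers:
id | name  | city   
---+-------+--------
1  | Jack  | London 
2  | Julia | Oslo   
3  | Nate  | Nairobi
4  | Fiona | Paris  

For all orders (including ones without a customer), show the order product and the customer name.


LEFT JOIN keeps every row from orders (the left table); where customer_id has no match in customers, the customer columns become NULL. Walk through each order:
  - order 1 (Printer): customer_id=2 -> matches Julia
  - order 2 (Stapler): customer_id=NULL, no match -> kept with NULL
  - order 3 (Charger): customer_id=3 -> matches Nate
  - order 4 (Mouse): customer_id=4 -> matches Fiona
All 4 rows appear; 1 has NULL customer.

SQL:
SELECT a.product, b.name AS customer
FROM orders a
LEFT JOIN customers b ON a.customer_id = b.id

Result:
product | customer
--------+---------
Printer | Julia   
Stapler | NULL    
Charger | Nate    
Mouse   | Fiona   


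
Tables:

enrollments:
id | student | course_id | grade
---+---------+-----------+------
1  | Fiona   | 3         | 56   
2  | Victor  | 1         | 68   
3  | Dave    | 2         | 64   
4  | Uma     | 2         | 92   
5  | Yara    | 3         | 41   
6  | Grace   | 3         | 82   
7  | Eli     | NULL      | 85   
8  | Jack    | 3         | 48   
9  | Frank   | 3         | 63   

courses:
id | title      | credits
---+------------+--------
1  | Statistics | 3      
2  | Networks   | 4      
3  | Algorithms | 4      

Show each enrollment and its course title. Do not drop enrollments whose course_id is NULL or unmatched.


LEFT JOIN keeps every row from enrollments (the left table); where course_id has no match in courses, the course columns become NULL. Walk through each enrollment:
  - enrollment 1 (Fiona): course_id=3 -> matches Algorithms
  - enrollment 2 (Victor): course_id=1 -> matches Statistics
  - enrollment 3 (Dave): course_id=2 -> matches Networks
  - enrollment 4 (Uma): course_id=2 -> matches Networks
  - enrollment 5 (Yara): course_id=3 -> matches Algorithms
  - enrollment 6 (Grace): course_id=3 -> matches Algorithms
  - enrollment 7 (Eli): course_id=NULL, no match -> kept with NULL
  - enrollment 8 (Jack): course_id=3 -> matches Algorithms
  - enrollment 9 (Frank): course_id=3 -> matches Algorithms
All 9 rows appear; 1 has NULL course.

SQL:
SELECT a.student, b.title AS course
FROM enrollments a
LEFT JOIN courses b ON a.course_id = b.id

Result:
student | course    
--------+-----------
Fiona   | Algorithms
Victor  | Statistics
Dave    | Networks  
Uma     | Networks  
Yara    | Algorithms
Grace   | Algorithms
Eli     | NULL      
Jack    | Algorithms
Frank   | Algorithms


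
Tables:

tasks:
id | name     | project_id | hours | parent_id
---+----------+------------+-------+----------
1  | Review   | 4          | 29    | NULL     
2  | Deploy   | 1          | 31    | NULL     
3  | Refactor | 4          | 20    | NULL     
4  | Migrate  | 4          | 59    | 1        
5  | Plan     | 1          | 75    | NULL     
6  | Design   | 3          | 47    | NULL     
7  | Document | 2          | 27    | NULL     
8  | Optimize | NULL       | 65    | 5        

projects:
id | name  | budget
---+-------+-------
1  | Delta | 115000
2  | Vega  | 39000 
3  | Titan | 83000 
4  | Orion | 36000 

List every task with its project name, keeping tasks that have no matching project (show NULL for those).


LEFT JOIN keeps every row from tasks (the left table); where project_id has no match in projects, the project columns become NULL. Walk through each task:
  - task 1 (Review): project_id=4 -> matches Orion
  - task 2 (Deploy): project_id=1 -> matches Delta
  - task 3 (Refactor): project_id=4 -> matches Orion
  - task 4 (Migrate): project_id=4 -> matches Orion
  - task 5 (Plan): project_id=1 -> matches Delta
  - task 6 (Design): project_id=3 -> matches Titan
  - task 7 (Document): project_id=2 -> matches Vega
  - task 8 (Optimize): project_id=NULL, no match -> kept with NULL
All 8 rows appear; 1 has NULL project.

SQL:
SELECT a.name, b.name AS project
FROM tasks a
LEFT JOIN projects b ON a.project_id = b.id

Result:
name     | project
---------+--------
Review   | Orion  
Deploy   | Delta  
Refactor | Orion  
Migrate  | Orion  
Plan     | Delta  
Design   | Titan  
Document | Vega   
Optimize | NULL   


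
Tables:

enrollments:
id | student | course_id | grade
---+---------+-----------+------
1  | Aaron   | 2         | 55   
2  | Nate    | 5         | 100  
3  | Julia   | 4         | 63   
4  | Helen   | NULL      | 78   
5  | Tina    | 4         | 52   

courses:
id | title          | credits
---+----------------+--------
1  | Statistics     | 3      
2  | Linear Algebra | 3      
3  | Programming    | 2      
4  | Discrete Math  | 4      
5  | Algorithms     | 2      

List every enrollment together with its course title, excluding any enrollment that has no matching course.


INNER JOIN keeps only enrollments rows whose course_id matches an id in courses. Walk through each enrollment:
  - enrollment 1 (Aaron): course_id=2 -> matches Linear Algebra
  - enrollment 2 (Nate): course_id=5 -> matches Algorithms
  - enrollment 3 (Julia): course_id=4 -> matches Discrete Math
  - enrollment 4 (Helen): course_id=NULL, no match -> dropped
  - enrollment 5 (Tina): course_id=4 -> matches Discrete Math
So 1 of 5 rows is dropped.

SQL:
SELECT a.student, b.title AS course
FROM enrollments a
INNER JOIN courses b ON a.course_id = b.id

Result:
student | course        
--------+---------------
Aaron   | Linear Algebra
Nate    | Algorithms    
Julia   | Discrete Math 
Tina    | Discrete Math 


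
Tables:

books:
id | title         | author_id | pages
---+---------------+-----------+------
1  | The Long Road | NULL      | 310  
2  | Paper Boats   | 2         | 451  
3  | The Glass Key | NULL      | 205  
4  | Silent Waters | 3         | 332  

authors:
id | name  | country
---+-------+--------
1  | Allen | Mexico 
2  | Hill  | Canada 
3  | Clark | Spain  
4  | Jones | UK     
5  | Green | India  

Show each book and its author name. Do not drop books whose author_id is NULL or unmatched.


LEFT JOIN keeps every row from books (the left table); where author_id has no match in authors, the author columns become NULL. Walk through each book:
  - book 1 (The Long Road): author_id=NULL, no match -> kept with NULL
  - book 2 (Paper Boats): author_id=2 -> matches Hill
  - book 3 (The Glass Key): author_id=NULL, no match -> kept with NULL
  - book 4 (Silent Waters): author_id=3 -> matches Clark
All 4 rows appear; 2 have NULL author.

SQL:
SELECT a.title, b.name AS author
FROM books a
LEFT JOIN authors b ON a.author_id = b.id

Result:
title         | author
--------------+-------
The Long Road | NULL  
Paper Boats   | Hill  
The Glass Key | NULL  
Silent Waters | Clark 


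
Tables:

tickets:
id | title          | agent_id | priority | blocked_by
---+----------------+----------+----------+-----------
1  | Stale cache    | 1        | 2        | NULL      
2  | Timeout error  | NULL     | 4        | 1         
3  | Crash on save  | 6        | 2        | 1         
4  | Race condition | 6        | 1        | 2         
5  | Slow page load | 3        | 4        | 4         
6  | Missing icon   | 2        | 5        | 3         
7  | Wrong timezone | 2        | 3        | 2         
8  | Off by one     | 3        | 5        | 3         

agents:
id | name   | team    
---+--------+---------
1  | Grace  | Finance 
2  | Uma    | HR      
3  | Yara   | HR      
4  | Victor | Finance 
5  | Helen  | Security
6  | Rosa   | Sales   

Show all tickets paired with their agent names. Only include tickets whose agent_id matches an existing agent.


INNER JOIN keeps only tickets rows whose agent_id matches an id in agents. Walk through each ticket:
  - ticket 1 (Stale cache): agent_id=1 -> matches Grace
  - ticket 2 (Timeout error): agent_id=NULL, no match -> dropped
  - ticket 3 (Crash on save): agent_id=6 -> matches Rosa
  - ticket 4 (Race condition): agent_id=6 -> matches Rosa
  - ticket 5 (Slow page load): agent_id=3 -> matches Yara
  - ticket 6 (Missing icon): agent_id=2 -> matches Uma
  - ticket 7 (Wrong timezone): agent_id=2 -> matches Uma
  - ticket 8 (Off by one): agent_id=3 -> matches Yara
So 1 of 8 rows is dropped.

SQL:
SELECT a.title, b.name AS agent
FROM tickets a
INNER JOIN agents b ON a.agent_id = b.id

Result:
title          | agent
---------------+------
Stale cache    | Grace
Crash on save  | Rosa 
Race condition | Rosa 
Slow page load | Yara 
Missing icon   | Uma  
Wrong timezone | Uma  
Off by one     | Yara 


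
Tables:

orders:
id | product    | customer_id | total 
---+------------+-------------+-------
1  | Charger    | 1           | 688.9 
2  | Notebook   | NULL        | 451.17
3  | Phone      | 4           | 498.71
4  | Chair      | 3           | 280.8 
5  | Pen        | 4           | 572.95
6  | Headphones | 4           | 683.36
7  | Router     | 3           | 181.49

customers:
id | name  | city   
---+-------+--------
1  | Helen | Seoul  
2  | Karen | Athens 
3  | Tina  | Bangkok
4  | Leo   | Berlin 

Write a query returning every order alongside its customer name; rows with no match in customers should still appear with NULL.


LEFT JOIN keeps every row from orders (the left table); where customer_id has no match in customers, the customer columns become NULL. Walk through each order:
  - order 1 (Charger): customer_id=1 -> matches Helen
  - order 2 (Notebook): customer_id=NULL, no match -> kept with NULL
  - order 3 (Phone): customer_id=4 -> matches Leo
  - order 4 (Chair): customer_id=3 -> matches Tina
  - order 5 (Pen): customer_id=4 -> matches Leo
  - order 6 (Headphones): customer_id=4 -> matches Leo
  - order 7 (Router): customer_id=3 -> matches Tina
All 7 rows appear; 1 has NULL customer.

SQL:
SELECT a.product, b.name AS customer
FROM orders a
LEFT JOIN customers b ON a.customer_id = b.id

Result:
product    | customer
-----------+---------
Charger    | Helen   
Notebook   | NULL    
Phone      | Leo     
Chair      | Tina    
Pen        | Leo     
Headphones | Leo     
Router     | Tina    


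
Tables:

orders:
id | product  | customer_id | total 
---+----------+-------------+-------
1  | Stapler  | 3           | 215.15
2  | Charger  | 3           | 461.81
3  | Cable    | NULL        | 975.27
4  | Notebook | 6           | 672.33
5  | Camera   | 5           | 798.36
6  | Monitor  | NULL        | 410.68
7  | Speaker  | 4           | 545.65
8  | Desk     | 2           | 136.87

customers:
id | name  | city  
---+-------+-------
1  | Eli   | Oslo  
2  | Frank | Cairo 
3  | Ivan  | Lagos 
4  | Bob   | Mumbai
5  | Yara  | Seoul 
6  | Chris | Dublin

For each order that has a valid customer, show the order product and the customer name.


INNER JOIN keeps only orders rows whose customer_id matches an id in customers. Walk through each order:
  - order 1 (Stapler): customer_id=3 -> matches Ivan
  - order 2 (Charger): customer_id=3 -> matches Ivan
  - order 3 (Cable): customer_id=NULL, no match -> dropped
  - order 4 (Notebook): customer_id=6 -> matches Chris
  - order 5 (Camera): customer_id=5 -> matches Yara
  - order 6 (Monitor): customer_id=NULL, no match -> dropped
  - order 7 (Speaker): customer_id=4 -> matches Bob
  - order 8 (Desk): customer_id=2 -> matches Frank
So 2 of 8 rows are dropped.

SQL:
SELECT a.product, b.name AS customer
FROM orders a
INNER JOIN customers b ON a.customer_id = b.id

Result:
product  | customer
---------+---------
Stapler  | Ivan    
Charger  | Ivan    
Notebook | Chris   
Camera   | Yara    
Speaker  | Bob     
Desk     | Frank   


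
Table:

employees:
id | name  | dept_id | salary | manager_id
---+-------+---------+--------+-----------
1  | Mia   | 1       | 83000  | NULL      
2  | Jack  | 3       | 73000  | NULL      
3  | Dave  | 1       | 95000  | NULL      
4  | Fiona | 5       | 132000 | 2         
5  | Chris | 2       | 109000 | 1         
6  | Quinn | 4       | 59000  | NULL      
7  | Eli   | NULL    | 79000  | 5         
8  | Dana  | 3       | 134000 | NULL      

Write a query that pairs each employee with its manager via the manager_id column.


This is a self-join: employees is joined to a second copy of itself, matching each row's manager_id to another row's id. Use LEFT JOIN so rows with manager_id=NULL are kept.
  - employee 1 (Mia): manager_id=NULL -> NULL
  - employee 2 (Jack): manager_id=NULL -> NULL
  - employee 3 (Dave): manager_id=NULL -> NULL
  - employee 4 (Fiona): manager_id=2 -> Jack
  - employee 5 (Chris): manager_id=1 -> Mia
  - employee 6 (Quinn): manager_id=NULL -> NULL
  - employee 7 (Eli): manager_id=5 -> Chris
  - employee 8 (Dana): manager_id=NULL -> NULL

SQL:
SELECT a.name AS item, b.name AS manager
FROM employees a
LEFT JOIN employees b ON a.manager_id = b.id

Result:
item  | manager
------+--------
Mia   | NULL   
Jack  | NULL   
Dave  | NULL   
Fiona | Jack   
Chris | Mia    
Quinn | NULL   
Eli   | Chris  
Dana  | NULL   


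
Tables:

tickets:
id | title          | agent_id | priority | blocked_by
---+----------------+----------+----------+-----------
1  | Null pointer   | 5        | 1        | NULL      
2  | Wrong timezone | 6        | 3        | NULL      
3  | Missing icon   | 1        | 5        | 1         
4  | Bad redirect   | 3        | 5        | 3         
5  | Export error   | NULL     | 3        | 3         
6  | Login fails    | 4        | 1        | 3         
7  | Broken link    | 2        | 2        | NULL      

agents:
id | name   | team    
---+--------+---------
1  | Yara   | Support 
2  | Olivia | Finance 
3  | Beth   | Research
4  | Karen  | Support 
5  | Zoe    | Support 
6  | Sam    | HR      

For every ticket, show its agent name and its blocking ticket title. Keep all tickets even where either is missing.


Two LEFT JOINs from the same base table tickets: one to agents via agent_id, one to tickets itself via blocked_by. Both are LEFT so every ticket is preserved.
Match against agents:
  - ticket 1 (Null pointer): agent_id=5 -> matches Zoe
  - ticket 2 (Wrong timezone): agent_id=6 -> matches Sam
  - ticket 3 (Missing icon): agent_id=1 -> matches Yara
  - ticket 4 (Bad redirect): agent_id=3 -> matches Beth
  - ticket 5 (Export error): agent_id=NULL, no match -> kept with NULL
  - ticket 6 (Login fails): agent_id=4 -> matches Karen
  - ticket 7 (Broken link): agent_id=2 -> matches Olivia
Match against tickets (self):
  - ticket 1 (Null pointer): blocked_by=NULL -> NULL
  - ticket 2 (Wrong timezone): blocked_by=NULL -> NULL
  - ticket 3 (Missing icon): blocked_by=1 -> Null pointer
  - ticket 4 (Bad redirect): blocked_by=3 -> Missing icon
  - ticket 5 (Export error): blocked_by=3 -> Missing icon
  - ticket 6 (Login fails): blocked_by=3 -> Missing icon
  - ticket 7 (Broken link): blocked_by=NULL -> NULL

SQL:
SELECT a.title, b.name AS agent, c.title AS blocked_by
FROM tickets a
LEFT JOIN agents b ON a.agent_id = b.id
LEFT JOIN tickets c ON a.blocked_by = c.id

Result:
title          | agent  | blocked_by  
---------------+--------+-------------
Null pointer   | Zoe    | NULL        
Wrong timezone | Sam    | NULL        
Missing icon   | Yara   | Null pointer
Bad redirect   | Beth   | Missing icon
Export error   | NULL   | Missing icon
Login fails    | Karen  | Missing icon
Broken link    | Olivia | NULL        


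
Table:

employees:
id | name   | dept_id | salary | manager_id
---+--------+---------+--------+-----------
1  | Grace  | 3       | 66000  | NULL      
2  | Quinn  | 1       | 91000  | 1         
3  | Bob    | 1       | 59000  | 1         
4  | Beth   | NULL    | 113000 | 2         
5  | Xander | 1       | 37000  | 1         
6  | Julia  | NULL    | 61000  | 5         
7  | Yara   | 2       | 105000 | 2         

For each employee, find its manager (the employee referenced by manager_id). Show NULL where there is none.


This is a self-join: employees is joined to a second copy of itself, matching each row's manager_id to another row's id. Use LEFT JOIN so rows with manager_id=NULL are kept.
  - employee 1 (Grace): manager_id=NULL -> NULL
  - employee 2 (Quinn): manager_id=1 -> Grace
  - employee 3 (Bob): manager_id=1 -> Grace
  - employee 4 (Beth): manager_id=2 -> Quinn
  - employee 5 (Xander): manager_id=1 -> Grace
  - employee 6 (Julia): manager_id=5 -> Xander
  - employee 7 (Yara): manager_id=2 -> Quinn

SQL:
SELECT a.name AS item, b.name AS manager
FROM employees a
LEFT JOIN employees b ON a.manager_id = b.id

Result:
item   | manager
-------+--------
Grace  | NULL   
Quinn  | Grace  
Bob    | Grace  
Beth   | Quinn  
Xander | Grace  
Julia  | Xander 
Yara   | Quinn  


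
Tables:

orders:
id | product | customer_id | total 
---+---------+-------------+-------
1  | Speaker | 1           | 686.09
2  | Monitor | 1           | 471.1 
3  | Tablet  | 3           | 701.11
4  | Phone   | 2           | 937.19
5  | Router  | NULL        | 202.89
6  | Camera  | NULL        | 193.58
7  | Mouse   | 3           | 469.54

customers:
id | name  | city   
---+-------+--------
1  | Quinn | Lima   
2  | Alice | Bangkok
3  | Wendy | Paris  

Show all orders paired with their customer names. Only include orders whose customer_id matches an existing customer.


INNER JOIN keeps only orders rows whose customer_id matches an id in customers. Walk through each order:
  - order 1 (Speaker): customer_id=1 -> matches Quinn
  - order 2 (Monitor): customer_id=1 -> matches Quinn
  - order 3 (Tablet): customer_id=3 -> matches Wendy
  - order 4 (Phone): customer_id=2 -> matches Alice
  - order 5 (Router): customer_id=NULL, no match -> dropped
  - order 6 (Camera): customer_id=NULL, no match -> dropped
  - order 7 (Mouse): customer_id=3 -> matches Wendy
So 2 of 7 rows are dropped.

SQL:
SELECT a.product, b.name AS customer
FROM orders a
INNER JOIN customers b ON a.customer_id = b.id

Result:
product | customer
--------+---------
Speaker | Quinn   
Monitor | Quinn   
Tablet  | Wendy   
Phone   | Alice   
Mouse   | Wendy   


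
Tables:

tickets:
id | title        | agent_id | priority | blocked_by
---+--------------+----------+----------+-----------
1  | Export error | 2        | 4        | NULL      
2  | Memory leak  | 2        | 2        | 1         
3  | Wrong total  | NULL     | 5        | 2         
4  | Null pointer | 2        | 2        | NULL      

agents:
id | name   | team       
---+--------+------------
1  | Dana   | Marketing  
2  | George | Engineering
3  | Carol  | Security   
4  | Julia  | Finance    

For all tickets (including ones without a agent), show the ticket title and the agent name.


LEFT JOIN keeps every row from tickets (the left table); where agent_id has no match in agents, the agent columns become NULL. Walk through each ticket:
  - ticket 1 (Export error): agent_id=2 -> matches George
  - ticket 2 (Memory leak): agent_id=2 -> matches George
  - ticket 3 (Wrong total): agent_id=NULL, no match -> kept with NULL
  - ticket 4 (Null pointer): agent_id=2 -> matches George
All 4 rows appear; 1 has NULL agent.

SQL:
SELECT a.title, b.name AS agent
FROM tickets a
LEFT JOIN agents b ON a.agent_id = b.id

Result:
title        | agent 
-------------+-------
Export error | George
Memory leak  | George
Wrong total  | NULL  
Null pointer | George


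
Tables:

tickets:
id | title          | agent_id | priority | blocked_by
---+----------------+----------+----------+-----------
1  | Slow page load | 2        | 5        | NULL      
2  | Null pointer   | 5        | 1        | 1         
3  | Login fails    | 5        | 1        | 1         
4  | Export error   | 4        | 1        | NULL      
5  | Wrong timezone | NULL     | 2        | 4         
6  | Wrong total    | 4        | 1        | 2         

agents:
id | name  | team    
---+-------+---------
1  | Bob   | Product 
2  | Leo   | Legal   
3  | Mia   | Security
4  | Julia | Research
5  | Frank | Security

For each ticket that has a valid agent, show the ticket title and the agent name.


INNER JOIN keeps only tickets rows whose agent_id matches an id in agents. Walk through each ticket:
  - ticket 1 (Slow page load): agent_id=2 -> matches Leo
  - ticket 2 (Null pointer): agent_id=5 -> matches Frank
  - ticket 3 (Login fails): agent_id=5 -> matches Frank
  - ticket 4 (Export error): agent_id=4 -> matches Julia
  - ticket 5 (Wrong timezone): agent_id=NULL, no match -> dropped
  - ticket 6 (Wrong total): agent_id=4 -> matches Julia
So 1 of 6 rows is dropped.

SQL:
SELECT a.title, b.name AS agent
FROM tickets a
INNER JOIN agents b ON a.agent_id = b.id

Result:
title          | agent
---------------+------
Slow page load | Leo  
Null pointer   | Frank
Login fails    | Frank
Export error   | Julia
Wrong total    | Julia


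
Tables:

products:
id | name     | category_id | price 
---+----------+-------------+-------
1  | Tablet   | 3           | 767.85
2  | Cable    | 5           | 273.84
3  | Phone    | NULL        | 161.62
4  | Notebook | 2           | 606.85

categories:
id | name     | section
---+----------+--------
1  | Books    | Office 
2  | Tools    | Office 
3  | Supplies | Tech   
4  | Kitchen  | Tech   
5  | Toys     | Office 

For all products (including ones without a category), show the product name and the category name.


LEFT JOIN keeps every row from products (the left table); where category_id has no match in categories, the category columns become NULL. Walk through each product:
  - product 1 (Tablet): category_id=3 -> matches Supplies
  - product 2 (Cable): category_id=5 -> matches Toys
  - product 3 (Phone): category_id=NULL, no match -> kept with NULL
  - product 4 (Notebook): category_id=2 -> matches Tools
All 4 rows appear; 1 has NULL category.

SQL:
SELECT a.name, b.name AS category
FROM products a
LEFT JOIN categories b ON a.category_id = b.id

Result:
name     | category
---------+---------
Tablet   | Supplies
Cable    | Toys    
Phone    | NULL    
Notebook | Tools   


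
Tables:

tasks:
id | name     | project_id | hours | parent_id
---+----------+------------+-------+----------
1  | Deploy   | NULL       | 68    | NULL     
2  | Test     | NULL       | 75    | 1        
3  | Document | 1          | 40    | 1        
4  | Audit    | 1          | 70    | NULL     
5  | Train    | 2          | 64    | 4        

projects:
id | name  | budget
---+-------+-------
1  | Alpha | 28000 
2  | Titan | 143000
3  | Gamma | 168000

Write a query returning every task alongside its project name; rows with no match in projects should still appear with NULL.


LEFT JOIN keeps every row from tasks (the left table); where project_id has no match in projects, the project columns become NULL. Walk through each task:
  - task 1 (Deploy): project_id=NULL, no match -> kept with NULL
  - task 2 (Test): project_id=NULL, no match -> kept with NULL
  - task 3 (Document): project_id=1 -> matches Alpha
  - task 4 (Audit): project_id=1 -> matches Alpha
  - task 5 (Train): project_id=2 -> matches Titan
All 5 rows appear; 2 have NULL project.

SQL:
SELECT a.name, b.name AS project
FROM tasks a
LEFT JOIN projects b ON a.project_id = b.id

Result:
name     | project
---------+--------
Deploy   | NULL   
Test     | NULL   
Document | Alpha  
Audit    | Alpha  
Train    | Titan  


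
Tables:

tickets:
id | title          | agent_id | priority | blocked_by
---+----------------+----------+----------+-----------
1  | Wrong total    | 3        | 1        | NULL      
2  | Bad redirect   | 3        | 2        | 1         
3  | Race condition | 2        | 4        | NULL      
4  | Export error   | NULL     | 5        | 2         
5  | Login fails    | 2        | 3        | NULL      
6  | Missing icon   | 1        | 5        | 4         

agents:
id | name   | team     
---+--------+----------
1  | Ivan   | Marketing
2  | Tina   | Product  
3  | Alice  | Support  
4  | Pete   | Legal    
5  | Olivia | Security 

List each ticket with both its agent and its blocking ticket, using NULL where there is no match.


Two LEFT JOINs from the same base table tickets: one to agents via agent_id, one to tickets itself via blocked_by. Both are LEFT so every ticket is preserved.
Match against agents:
  - ticket 1 (Wrong total): agent_id=3 -> matches Alice
  - ticket 2 (Bad redirect): agent_id=3 -> matches Alice
  - ticket 3 (Race condition): agent_id=2 -> matches Tina
  - ticket 4 (Export error): agent_id=NULL, no match -> kept with NULL
  - ticket 5 (Login fails): agent_id=2 -> matches Tina
  - ticket 6 (Missing icon): agent_id=1 -> matches Ivan
Match against tickets (self):
  - ticket 1 (Wrong total): blocked_by=NULL -> NULL
  - ticket 2 (Bad redirect): blocked_by=1 -> Wrong total
  - ticket 3 (Race condition): blocked_by=NULL -> NULL
  - ticket 4 (Export error): blocked_by=2 -> Bad redirect
  - ticket 5 (Login fails): blocked_by=NULL -> NULL
  - ticket 6 (Missing icon): blocked_by=4 -> Export error

SQL:
SELECT a.title, b.name AS agent, c.title AS blocked_by
FROM tickets a
LEFT JOIN agents b ON a.agent_id = b.id
LEFT JOIN tickets c ON a.blocked_by = c.id

Result:
title          | agent | blocked_by  
---------------+-------+-------------
Wrong total    | Alice | NULL        
Bad redirect   | Alice | Wrong total 
Race condition | Tina  | NULL        
Export error   | NULL  | Bad redirect
Login fails    | Tina  | NULL        
Missing icon   | Ivan  | Export error
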